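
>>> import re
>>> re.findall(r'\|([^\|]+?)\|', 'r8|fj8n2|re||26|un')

['fj8n2', '26']

Because there's exactly one group, `findall` drops the full match and keeps group 1 from each hit.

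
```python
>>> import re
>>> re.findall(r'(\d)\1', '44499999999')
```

`\1` has to match the exact text group 1 already captured.
Scanning left to right: at [0:2] match '44', group 1 = '4'; at [3:5] match '99', group 1 = '9'; at [5:7] match '99', group 1 = '9'; at [7:9] match '99', group 1 = '9'; at [9:11] match '99', group 1 = '9'.
With a single group, `findall` returns only what that group captured — 5 items.

['4', '9', '9', '9', '9']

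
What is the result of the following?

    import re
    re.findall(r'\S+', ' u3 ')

The pattern matches one or more of a non-whitespace character.
Walking the string: at [1:3] → 'u3'.
Since nothing is captured, `findall` lists the 1 matched substring directly.

['u3']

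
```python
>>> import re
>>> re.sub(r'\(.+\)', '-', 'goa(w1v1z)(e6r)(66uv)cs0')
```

`sub` substitutes '-' at each match site.

'goa-cs0'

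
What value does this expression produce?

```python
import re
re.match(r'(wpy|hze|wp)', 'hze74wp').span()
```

(0, 3)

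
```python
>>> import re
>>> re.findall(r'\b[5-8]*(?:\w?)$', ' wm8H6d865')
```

['']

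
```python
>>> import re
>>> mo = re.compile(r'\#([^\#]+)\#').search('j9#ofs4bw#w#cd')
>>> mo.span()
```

(2, 10)

`search` walks the string left to right and returns the first match it finds.
The match spans [2:10] → '#ofs4bw#'.
Captured: group 1 = 'ofs4bw'.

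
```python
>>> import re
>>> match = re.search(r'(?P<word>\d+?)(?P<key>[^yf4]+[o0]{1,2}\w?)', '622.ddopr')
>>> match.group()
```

The pattern matches one or more of a digit (lazy) (captured as 'word'); then one or more of any character except [yf4], then 1 to 2 of one of [o0], then optionally a word character (captured as 'key').
`re.search` scans for the first position where the pattern succeeds.
The match spans [0:8] → '622.ddop'.
Captured: group 1 = '6', group 2 = '22.ddop'.

'622.ddop'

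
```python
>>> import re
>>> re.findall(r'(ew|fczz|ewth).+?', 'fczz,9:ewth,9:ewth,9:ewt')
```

['fczz', 'ew', 'ew', 'ew']

Branches in `(...|...)` are attempted left-to-right; the first branch that allows the whole pattern to succeed is taken.
`findall` collects group 1 from each match (4 total).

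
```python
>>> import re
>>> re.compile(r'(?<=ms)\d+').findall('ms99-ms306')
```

The `(?=…)`/`(?<=…)` assertion just peeks at neighbouring text; it doesn't advance the match position.
Walking the string: at [2:4] → '99'; at [7:10] → '306'.
With no groups in the pattern, `findall` gives back each whole match — 2 here.

['99', '306']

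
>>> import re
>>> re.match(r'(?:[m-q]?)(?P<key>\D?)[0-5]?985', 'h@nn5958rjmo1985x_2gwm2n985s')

None

`re.match` only tries the pattern at the start of the string.
Here the pattern fails at index 0, so the call returns None.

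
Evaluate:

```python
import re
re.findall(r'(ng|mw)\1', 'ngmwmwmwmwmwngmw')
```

After group 1 captures some text, `\1` only succeeds where that same text appears again.
`findall` collects group 1 from each match (2 total).

['mw', 'mw']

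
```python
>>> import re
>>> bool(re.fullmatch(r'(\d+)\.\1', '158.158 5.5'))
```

False

After group 1 captures some text, `\1` only succeeds where that same text appears again.
`re.fullmatch` is like wrapping the pattern in `^…$` (in single-line mode).
Here there's no way to consume every character, so the call returns None, and `bool(None)` is False.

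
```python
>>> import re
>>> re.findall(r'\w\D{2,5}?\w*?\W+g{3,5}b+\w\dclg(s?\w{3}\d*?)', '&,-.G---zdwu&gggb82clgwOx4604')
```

['wOx']

Pattern: a word character, then 2 to 5 of a non-digit (lazy); then zero or more of a word character (lazy), then one or more of a non-word character; then 3 to 5 of a literal 'g', then one or more of a literal 'b'; then a word character, then a digit, then the literal 'clg'; then optionally the literal 's', then exactly 3 of a word character, then zero or more of a digit (lazy) (captured).
A `+?`/`*?`/`{m,n}?` starts at its minimum and grows only as far as needed for what follows to match.
Scanning left to right: at [4:25] match 'G---zdwu&gggb82clgwOx', group 1 = 'wOx'.
One capturing group, so `findall` returns just the captured substring from the one match — 1 in all.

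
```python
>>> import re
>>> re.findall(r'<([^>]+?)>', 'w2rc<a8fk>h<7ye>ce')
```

One capturing group, so `findall` returns just the captured substring from each match — 2 in all.

['a8fk', '7ye']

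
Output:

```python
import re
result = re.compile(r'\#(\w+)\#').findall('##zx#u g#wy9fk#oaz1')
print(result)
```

['zx', 'wy9fk']

Matches: at [1:5] match '#zx#', group 1 = 'zx'; at [8:15] match '#wy9fk#', group 1 = 'wy9fk'.
`findall` collects group 1 from each match (2 total).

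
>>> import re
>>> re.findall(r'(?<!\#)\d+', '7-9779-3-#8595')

Because the assertion is negative and zero-width, positions next to the forbidden text are skipped.
Scanning left to right: at [0:1] → '7'; at [2:6] → '9779'; at [7:8] → '3'; at [11:14] → '595'.
With no groups in the pattern, `findall` gives back each whole match — 4 here.

['7', '9779', '3', '595']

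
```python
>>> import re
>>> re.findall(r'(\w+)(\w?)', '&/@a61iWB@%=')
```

The pattern matches one or more of a word character (captured); then optionally a word character (captured).
Matches: at [3:9] match 'a61iWB', groups = ('a61iWB', '').
With 2 capturing groups, `findall` returns a 2-tuple per match.

[('a61iWB', '')]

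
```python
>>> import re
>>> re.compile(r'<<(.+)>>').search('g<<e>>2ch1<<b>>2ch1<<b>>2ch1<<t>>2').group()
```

'<<e>>2ch1<<b>>2ch1<<b>>2ch1<<t>>'

The match spans [1:33] → '<<e>>2ch1<<b>>2ch1<<b>>2ch1<<t>>'.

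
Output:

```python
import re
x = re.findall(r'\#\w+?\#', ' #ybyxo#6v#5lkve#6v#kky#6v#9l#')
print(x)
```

['#ybyxo#', '#5lkve#', '#kky#', '#9l#']

No capturing groups, so `findall` returns the 4 full match strings.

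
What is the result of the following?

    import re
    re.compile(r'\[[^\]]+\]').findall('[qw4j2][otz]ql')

['[qw4j2]', '[otz]']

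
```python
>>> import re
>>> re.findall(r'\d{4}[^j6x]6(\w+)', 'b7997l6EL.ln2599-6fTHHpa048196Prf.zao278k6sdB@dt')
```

This matches exactly 4 of a digit, then any character except [j6x], then the literal '6'; then one or more of a word character (captured).
One capturing group, so `findall` returns just the captured substring from each match — 2 in all.

['EL', 'fTHHpa048196Prf']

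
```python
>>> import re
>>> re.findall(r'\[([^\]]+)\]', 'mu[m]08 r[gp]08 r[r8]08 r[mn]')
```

Scanning left to right: at [2:5] match '[m]', group 1 = 'm'; at [9:13] match '[gp]', group 1 = 'gp'; at [17:21] match '[r8]', group 1 = 'r8'; at [25:29] match '[mn]', group 1 = 'mn'.
With a single group, `findall` returns only what that group captured — 4 items.

['m', 'gp', 'r8', 'mn']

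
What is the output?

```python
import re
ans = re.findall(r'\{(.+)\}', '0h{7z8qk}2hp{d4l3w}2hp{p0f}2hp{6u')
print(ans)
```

One capturing group, so `findall` returns just the captured substring from the one match — 1 in all.

['7z8qk}2hp{d4l3w}2hp{p0f']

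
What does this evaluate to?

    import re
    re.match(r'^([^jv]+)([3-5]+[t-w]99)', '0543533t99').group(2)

'3t99'

Pattern: anchored at the start of the string; then one or more of any character except [jv] (captured); then one or more of a character in [3-5], then a character in [t-w], then the literal '99' (captured).
`re.match` only tries the pattern at the start of the string.
The match spans [0:10] → '0543533t99'.
Captured: group 1 = '054353', group 2 = '3t99'.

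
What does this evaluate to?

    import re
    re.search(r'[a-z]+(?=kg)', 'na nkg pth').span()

(3, 4)

Lookahead/lookbehind check context without consuming it, so the matched span excludes the asserted characters.
The match spans [3:4] → 'n'.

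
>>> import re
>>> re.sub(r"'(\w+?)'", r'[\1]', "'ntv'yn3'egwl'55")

'[ntv]yn3[egwl]55'

Matches: at [0:5] → "'ntv'"; at [8:14] → "'egwl'".
`\1` in the replacement pulls in group 1's text for each match.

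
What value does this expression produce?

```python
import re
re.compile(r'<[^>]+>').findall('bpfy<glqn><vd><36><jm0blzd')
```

Matches: at [4:10] → '<glqn>'; at [10:14] → '<vd>'; at [14:18] → '<36>'.
With no groups in the pattern, `findall` gives back each whole match — 3 here.

['<glqn>', '<vd>', '<36>']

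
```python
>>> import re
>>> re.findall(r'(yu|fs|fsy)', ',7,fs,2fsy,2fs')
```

Alternation tries branches left to right and keeps the first one that lets the overall match succeed at that position.
Matches: at [3:5] match 'fs', group 1 = 'fs'; at [7:9] match 'fs', group 1 = 'fs'; at [12:14] match 'fs', group 1 = 'fs'.
One capturing group, so `findall` returns just the captured substring from each match — 3 in all.

['fs', 'fs', 'fs']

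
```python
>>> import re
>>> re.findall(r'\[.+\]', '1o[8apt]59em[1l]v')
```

Matches: at [2:16] → '[8apt]59em[1l]'.
Since nothing is captured, `findall` lists the 1 matched substring directly.

['[8apt]59em[1l]']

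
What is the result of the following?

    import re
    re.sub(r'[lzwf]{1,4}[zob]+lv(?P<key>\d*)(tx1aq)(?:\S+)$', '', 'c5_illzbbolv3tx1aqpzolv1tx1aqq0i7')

'c5_i'

This matches 1 to 4 of one of [lzwf], then one or more of one of [zob], then the literal 'lv'; then zero or more of a digit (captured as 'key'); then the literal 'tx1', then the literal 'aq' (captured); then one or more of a non-whitespace character (non-capturing group); then anchored at the end.
`sub` substitutes '' at each match site.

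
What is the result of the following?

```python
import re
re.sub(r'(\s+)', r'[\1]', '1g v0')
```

'1g[ ]v0'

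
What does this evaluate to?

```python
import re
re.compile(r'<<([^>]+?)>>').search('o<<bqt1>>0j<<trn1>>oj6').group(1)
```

'bqt1'

The match spans [1:9] → '<<bqt1>>'.
Captured: group 1 = 'bqt1'.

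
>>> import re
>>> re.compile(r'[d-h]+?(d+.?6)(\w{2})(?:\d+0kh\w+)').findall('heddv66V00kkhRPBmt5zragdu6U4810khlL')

[('du6', 'U4')]

This matches one or more of a character in [d-h] (lazy); then one or more of a literal 'd', then optionally any character, then a literal '6' (captured); then exactly 2 of a word character (captured); then one or more of a digit, then the literal '0kh', then one or more of a word character (non-capturing group).
With 2 capturing groups, `findall` returns a 2-tuple per match.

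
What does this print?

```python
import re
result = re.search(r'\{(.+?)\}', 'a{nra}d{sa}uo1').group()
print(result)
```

{nra}

The `?` after the quantifier makes it lazy — it takes as little as possible before letting the rest of the pattern try.
`re.search` scans for the first position where the pattern succeeds.
The match spans [1:6] → '{nra}'.
Captured: group 1 = 'nra'.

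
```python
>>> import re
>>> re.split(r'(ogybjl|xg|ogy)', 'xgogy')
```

Because the pattern has a capturing group, `split` also inserts each captured text between the pieces.

['', 'xg', '', 'ogy', '']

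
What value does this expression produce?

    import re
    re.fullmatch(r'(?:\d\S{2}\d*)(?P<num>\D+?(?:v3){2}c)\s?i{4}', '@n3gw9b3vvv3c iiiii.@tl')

None

For `fullmatch`, every character of the input must be accounted for by the pattern.
Here there's no way to consume every character, so the call returns None.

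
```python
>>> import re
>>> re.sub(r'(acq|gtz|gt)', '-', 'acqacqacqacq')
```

Matches: at [0:3] → 'acq'; at [3:6] → 'acq'; at [6:9] → 'acq'; at [9:12] → 'acq'.
Each match is replaced by '-'.

'----'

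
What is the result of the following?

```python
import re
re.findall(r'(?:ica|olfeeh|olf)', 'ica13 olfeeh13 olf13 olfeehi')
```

`|` is ordered: at each position the engine commits to the first alternative that works.
Scanning left to right: at [0:3] → 'ica'; at [6:12] → 'olfeeh'; at [15:18] → 'olf'; at [21:27] → 'olfeeh'.
No capturing groups, so `findall` returns the 4 full match strings.

['ica', 'olfeeh', 'olf', 'olfeeh']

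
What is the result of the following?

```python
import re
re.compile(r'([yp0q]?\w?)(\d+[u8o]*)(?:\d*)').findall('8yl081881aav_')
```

[('', '8'), ('yl', '081881')]

Multiple groups make `findall` return tuples — one 2-tuple for each match.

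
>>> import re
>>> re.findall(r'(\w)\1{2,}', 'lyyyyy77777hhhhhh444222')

['y', '7', 'h', '4', '2']

After group 1 captures some text, `\1` only succeeds where that same text appears again.
Scanning left to right: at [1:6] match 'yyyyy', group 1 = 'y'; at [6:11] match '77777', group 1 = '7'; at [11:17] match 'hhhhhh', group 1 = 'h'; at [17:20] match '444', group 1 = '4'; at [20:23] match '222', group 1 = '2'.
`findall` collects group 1 from each match (5 total).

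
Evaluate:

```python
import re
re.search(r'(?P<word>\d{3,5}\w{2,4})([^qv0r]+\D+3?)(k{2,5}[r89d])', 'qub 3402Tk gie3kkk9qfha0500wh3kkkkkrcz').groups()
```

The match spans [4:19] → '3402Tk gie3kkk9'.
Captured: group 1 = '3402Tk', group 2 = ' gie3k', group 3 = 'kk9'.

('3402Tk', ' gie3k', 'kk9')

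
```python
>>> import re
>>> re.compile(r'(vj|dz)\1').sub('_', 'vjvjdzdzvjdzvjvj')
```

'__vjdz_'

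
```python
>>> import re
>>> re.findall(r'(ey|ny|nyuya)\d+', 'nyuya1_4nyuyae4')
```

['nyuya']

Scanning left to right: at [0:6] match 'nyuya1', group 1 = 'nyuya'.
One capturing group, so `findall` returns just the captured substring from the one match — 1 in all.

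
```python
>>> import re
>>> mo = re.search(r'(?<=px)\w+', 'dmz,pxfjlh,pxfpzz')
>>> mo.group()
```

'fjlh'

Because the assertion is zero-width, the text it checks is not consumed and won't appear in the result.
The match spans [6:10] → 'fjlh'.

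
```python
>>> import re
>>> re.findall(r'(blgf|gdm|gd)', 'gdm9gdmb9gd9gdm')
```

['gdm', 'gdm', 'gd', 'gdm']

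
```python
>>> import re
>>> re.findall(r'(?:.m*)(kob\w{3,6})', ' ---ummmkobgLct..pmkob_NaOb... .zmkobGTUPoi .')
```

Pattern: any character, then zero or more of the literal 'm' (non-capturing group); then the literal 'kob', then 3 to 6 of a word character (captured).
Walking the string: at [4:15] match 'ummmkobgLct', group 1 = 'kobgLct'; at [17:27] match 'pmkob_NaOb', group 1 = 'kob_NaOb'; at [32:43] match 'zmkobGTUPoi', group 1 = 'kobGTUPoi'.
Because there's exactly one group, `findall` drops the full match and keeps group 1 from each hit.

['kobgLct', 'kob_NaOb', 'kobGTUPoi']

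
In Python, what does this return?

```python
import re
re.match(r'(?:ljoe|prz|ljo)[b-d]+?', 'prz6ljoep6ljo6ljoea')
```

`match` is anchored at position 0; if the pattern doesn't fit there, it returns None.
Here the string doesn't start with a match, so the call returns None.

None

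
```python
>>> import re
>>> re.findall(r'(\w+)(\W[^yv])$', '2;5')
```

[('2', ';5')]

The pattern matches one or more of a word character (captured); then a non-word character, then any character except [yv] (captured); then anchored at the end.
Matches: at [0:3] match '2;5', groups = ('2', ';5').
With 2 capturing groups, `findall` returns a 2-tuple per match.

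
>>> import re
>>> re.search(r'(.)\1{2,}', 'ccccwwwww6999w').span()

`\1` is not a pattern — it's the concrete string captured by group 1, re-applied verbatim.
`re.search` tries every starting position until one works.
The match spans [0:4] → 'cccc'.
Captured: group 1 = 'c'.

(0, 4)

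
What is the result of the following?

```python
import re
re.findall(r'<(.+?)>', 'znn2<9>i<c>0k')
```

Because the quantifier is non-greedy, it stops expanding at the earliest point where the rest of the pattern can succeed.
Walking the string: at [4:7] match '<9>', group 1 = '9'; at [8:11] match '<c>', group 1 = 'c'.
With a single group, `findall` returns only what that group captured — 2 items.

['9', 'c']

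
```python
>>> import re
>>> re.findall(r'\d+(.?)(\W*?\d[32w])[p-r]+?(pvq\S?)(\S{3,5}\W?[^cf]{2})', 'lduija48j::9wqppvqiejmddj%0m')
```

4 groups means the one result is a tuple of 4 captured strings — 1 here.

[('j', '::9w', 'pvqi', 'ejmddj%')]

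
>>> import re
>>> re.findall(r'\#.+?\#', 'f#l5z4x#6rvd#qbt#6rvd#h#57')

['#l5z4x#', '#qbt#', '#h#']

Because the quantifier is non-greedy, it stops expanding at the earliest point where the rest of the pattern can succeed.
Walking the string: at [1:8] → '#l5z4x#'; at [12:17] → '#qbt#'; at [21:24] → '#h#'.
Since nothing is captured, `findall` lists the 3 matched substrings directly.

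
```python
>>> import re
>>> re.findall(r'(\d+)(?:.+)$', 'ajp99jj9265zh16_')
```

['99']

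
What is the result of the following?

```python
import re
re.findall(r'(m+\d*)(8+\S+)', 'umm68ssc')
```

[('mm6', '8ssc')]

This matches one or more of the literal 'm', then zero or more of a digit (captured); then one or more of the literal '8', then one or more of a non-whitespace character (captured).
Matches: at [1:8] match 'mm68ssc', groups = ('mm6', '8ssc').
With 2 capturing groups, `findall` returns a 2-tuple per match.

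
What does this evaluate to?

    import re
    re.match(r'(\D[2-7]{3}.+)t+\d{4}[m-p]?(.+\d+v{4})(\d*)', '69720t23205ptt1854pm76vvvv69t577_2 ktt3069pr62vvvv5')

Pattern: a non-digit, then exactly 3 of a character in [2-7], then one or more of any character (captured); then one or more of the literal 't', then exactly 4 of a digit, then optionally a character in [m-p]; then one or more of any character, then one or more of a digit, then exactly 4 of the literal 'v' (captured); then zero or more of a digit (captured).
`re.match` won't scan ahead — the pattern has to work from the very first character.
Here the pattern fails at index 0, so the call returns None.

None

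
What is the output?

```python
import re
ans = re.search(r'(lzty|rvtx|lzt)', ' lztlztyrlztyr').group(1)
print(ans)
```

lzt

The match spans [1:4] → 'lzt'.
Captured: group 1 = 'lzt'.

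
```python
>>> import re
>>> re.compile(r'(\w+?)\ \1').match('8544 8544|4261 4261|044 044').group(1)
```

'8544'

The match spans [0:9] → '8544 8544'.
Captured: group 1 = '8544'.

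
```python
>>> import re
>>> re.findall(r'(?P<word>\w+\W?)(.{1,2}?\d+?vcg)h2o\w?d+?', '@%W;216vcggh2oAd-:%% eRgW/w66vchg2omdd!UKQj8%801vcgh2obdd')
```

With 2 capturing groups, `findall` returns a 2-tuple per match.

[('UKQj8%', '801vcg')]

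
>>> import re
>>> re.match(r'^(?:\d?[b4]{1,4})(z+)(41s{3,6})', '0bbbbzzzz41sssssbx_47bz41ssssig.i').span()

(0, 16)

This matches anchored at the start of the string; then optionally a digit, then 1 to 4 of one of [b4] (non-capturing group); then one or more of a literal 'z' (captured); then the literal '41', then 3 to 6 of the literal 's' (captured).
`re.match` won't scan ahead — the pattern has to work from the very first character.
The match spans [0:16] → '0bbbbzzzz41sssss'.
Captured: group 1 = 'zzzz', group 2 = '41sssss'.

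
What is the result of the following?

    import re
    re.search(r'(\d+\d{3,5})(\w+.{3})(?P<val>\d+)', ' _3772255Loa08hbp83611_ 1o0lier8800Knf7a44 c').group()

'3772255Loa08hbp83611_ 1o0'

Pattern: one or more of a digit, then 3 to 5 of a digit (captured); then one or more of a word character, then exactly 3 of any character (captured); then one or more of a digit (captured as 'val').
Unlike `match`, `search` isn't anchored — it looks for the pattern anywhere in the string.
The match spans [2:27] → '3772255Loa08hbp83611_ 1o0'.
Captured: group 1 = '3772255', group 2 = 'Loa08hbp83611_ 1o', group 3 = '0'.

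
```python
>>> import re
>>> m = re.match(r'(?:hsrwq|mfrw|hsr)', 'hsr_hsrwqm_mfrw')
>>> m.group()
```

'hsr'

`re.match` won't scan ahead — the pattern has to work from the very first character.
The match spans [0:3] → 'hsr'.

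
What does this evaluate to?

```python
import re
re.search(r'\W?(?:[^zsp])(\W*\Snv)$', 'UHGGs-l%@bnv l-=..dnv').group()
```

The pattern matches optionally a non-word character; then any character except [zsp] (non-capturing group); then zero or more of a non-word character, then a non-whitespace character, then the literal 'nv' (captured); then anchored at the end.
Unlike `match`, `search` isn't anchored — it looks for the pattern anywhere in the string.
The match spans [12:21] → ' l-=..dnv'.
Captured: group 1 = '-=..dnv'.

' l-=..dnv'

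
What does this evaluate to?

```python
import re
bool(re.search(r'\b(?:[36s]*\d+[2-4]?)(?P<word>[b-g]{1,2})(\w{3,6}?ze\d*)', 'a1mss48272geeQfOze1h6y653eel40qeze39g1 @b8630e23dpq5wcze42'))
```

False

This matches a word boundary (`\b`, zero-width); then zero or more of one of [36s], then one or more of a digit, then optionally a character in [2-4] (non-capturing group); then 1 to 2 of a character in [b-g] (captured as 'word'); then 3 to 6 of a word character (lazy), then the literal 'ze', then zero or more of a digit (captured).
Here nothing in the string fits, so the call returns None, and `bool(None)` is False.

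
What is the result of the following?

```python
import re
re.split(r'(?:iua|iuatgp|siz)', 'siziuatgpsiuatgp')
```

['', '', 'tgps', 'tgp']

Branches in `(...|...)` are attempted left-to-right; the first branch that allows the whole pattern to succeed is taken.
Matches to split on: at [0:3] → 'siz'; at [3:6] → 'iua'; at [10:13] → 'iua'.
Each match becomes a cut point; 4 segments remain.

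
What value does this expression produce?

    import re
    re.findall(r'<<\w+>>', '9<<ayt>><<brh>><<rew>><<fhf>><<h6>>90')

Matches: at [1:8] → '<<ayt>>'; at [8:15] → '<<brh>>'; at [15:22] → '<<rew>>'; at [22:29] → '<<fhf>>'; at [29:35] → '<<h6>>'.
`findall` yields the raw match text (5 of them) because the pattern has no groups.

['<<ayt>>', '<<brh>>', '<<rew>>', '<<fhf>>', '<<h6>>']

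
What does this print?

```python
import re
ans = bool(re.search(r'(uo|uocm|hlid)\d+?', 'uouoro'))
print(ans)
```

False

`re.search` scans for the first position where the pattern succeeds.
Here no position works, so the call returns None, and `bool(None)` is False.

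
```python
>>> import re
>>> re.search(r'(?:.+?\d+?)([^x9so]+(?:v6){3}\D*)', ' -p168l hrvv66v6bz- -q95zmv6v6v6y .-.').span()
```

Pattern: one or more of any character (lazy), then one or more of a digit (lazy) (non-capturing group); then one or more of any character except [x9so], then the literal 'v6' repeated 3 times, then zero or more of a non-digit (captured).
The match spans [0:37] → ' -p168l hrvv66v6bz- -q95zmv6v6v6y .-.'.

(0, 37)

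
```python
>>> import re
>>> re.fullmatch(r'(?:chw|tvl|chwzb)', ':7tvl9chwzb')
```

None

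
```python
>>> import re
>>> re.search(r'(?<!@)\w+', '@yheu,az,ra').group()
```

Because the assertion is negative and zero-width, positions next to the forbidden text are skipped.
Unlike `match`, `search` isn't anchored — it looks for the pattern anywhere in the string.
The match spans [2:5] → 'heu'.

'heu'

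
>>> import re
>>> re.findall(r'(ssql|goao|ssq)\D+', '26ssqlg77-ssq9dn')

['ssql']

The regex engine tests alternatives in the order written; an earlier branch that matches wins even if a later one would match more.
Scanning left to right: at [2:7] match 'ssqlg', group 1 = 'ssql'.
`findall` collects group 1 from the one match (1 total).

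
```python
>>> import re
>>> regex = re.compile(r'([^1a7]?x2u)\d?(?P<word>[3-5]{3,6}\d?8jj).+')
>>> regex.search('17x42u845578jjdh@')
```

None

Pattern: optionally any character except [1a7], then the literal 'x2u' (captured); then optionally a digit; then 3 to 6 of a character in [3-5], then optionally a digit, then the literal '8jj' (captured as 'word'); then one or more of any character.
`search` walks the string left to right and returns the first match it finds.
Here no position works, so the call returns None.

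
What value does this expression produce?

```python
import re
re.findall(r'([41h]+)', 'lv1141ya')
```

Pattern: one or more of one of [41h] (captured).
With a single group, `findall` returns only what that group captured — 1 item.

['1141']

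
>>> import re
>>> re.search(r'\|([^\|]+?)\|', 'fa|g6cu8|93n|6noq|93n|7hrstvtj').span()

(2, 9)

The match spans [2:9] → '|g6cu8|'.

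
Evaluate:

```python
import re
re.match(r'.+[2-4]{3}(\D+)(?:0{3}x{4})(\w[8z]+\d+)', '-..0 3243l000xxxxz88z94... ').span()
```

(0, 23)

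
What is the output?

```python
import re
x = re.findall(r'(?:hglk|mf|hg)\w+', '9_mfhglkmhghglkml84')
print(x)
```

Scanning left to right: at [2:19] → 'mfhglkmhghglkml84'.
With no groups in the pattern, `findall` gives back each whole match — 1 here.

['mfhglkmhghglkml84']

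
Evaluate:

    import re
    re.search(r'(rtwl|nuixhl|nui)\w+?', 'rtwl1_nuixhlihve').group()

'rtwl1'

The match spans [0:5] → 'rtwl1'.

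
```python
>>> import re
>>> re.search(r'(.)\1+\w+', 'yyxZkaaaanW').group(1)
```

'y'

The match spans [0:11] → 'yyxZkaaaanW'.
Captured: group 1 = 'y'.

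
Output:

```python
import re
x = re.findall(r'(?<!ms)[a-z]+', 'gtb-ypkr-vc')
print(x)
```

['gtb', 'ypkr', 'vc']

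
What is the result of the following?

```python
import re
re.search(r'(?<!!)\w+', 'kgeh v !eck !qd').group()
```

The negative lookahead/lookbehind blocks any match where the forbidden context is present.
The match spans [0:4] → 'kgeh'.

'kgeh'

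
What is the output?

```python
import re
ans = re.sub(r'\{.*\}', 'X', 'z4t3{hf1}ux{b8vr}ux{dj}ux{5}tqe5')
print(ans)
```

z4t3Xtqe5

Matches: at [4:28] → '{hf1}ux{b8vr}ux{dj}ux{5}'.
`sub` substitutes 'X' at each match site.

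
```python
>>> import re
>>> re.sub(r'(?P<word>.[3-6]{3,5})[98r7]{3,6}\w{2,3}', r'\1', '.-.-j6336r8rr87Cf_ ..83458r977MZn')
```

This matches any character, then 3 to 5 of a character in [3-6] (captured as 'word'); then 3 to 6 of one of [98r7], then 2 to 3 of a word character.
Matches: at [4:18] → 'j6336r8rr87Cf_'; at [21:33] → '83458r977MZn'.
Each match is replaced using the text its own group 1 captured.

'.-.-j6336 ..8345'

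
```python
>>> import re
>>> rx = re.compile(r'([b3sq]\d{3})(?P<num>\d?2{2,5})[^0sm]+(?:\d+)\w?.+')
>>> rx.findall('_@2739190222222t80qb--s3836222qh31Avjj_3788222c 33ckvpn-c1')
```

[('3919', '022222')]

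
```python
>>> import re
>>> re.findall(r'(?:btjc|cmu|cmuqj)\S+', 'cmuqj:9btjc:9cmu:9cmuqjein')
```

['cmuqj:9btjc:9cmu:9cmuqjein']

Matches: at [0:26] → 'cmuqj:9btjc:9cmu:9cmuqjein'.
Since nothing is captured, `findall` lists the 1 matched substring directly.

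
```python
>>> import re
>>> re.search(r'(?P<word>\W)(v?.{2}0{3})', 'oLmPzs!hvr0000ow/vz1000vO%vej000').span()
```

(16, 23)

The match spans [16:23] → '/vz1000'.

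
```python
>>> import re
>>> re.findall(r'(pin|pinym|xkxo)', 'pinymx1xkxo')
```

['pin', 'xkxo']

Branches in `(...|...)` are attempted left-to-right; the first branch that allows the whole pattern to succeed is taken.
Walking the string: at [0:3] match 'pin', group 1 = 'pin'; at [7:11] match 'xkxo', group 1 = 'xkxo'.
Because there's exactly one group, `findall` drops the full match and keeps group 1 from each hit.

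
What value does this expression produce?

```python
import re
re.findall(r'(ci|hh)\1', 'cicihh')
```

['ci']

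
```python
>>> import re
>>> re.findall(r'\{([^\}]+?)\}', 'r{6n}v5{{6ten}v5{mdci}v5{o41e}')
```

Matches: at [1:5] match '{6n}', group 1 = '6n'; at [7:14] match '{{6ten}', group 1 = '{6ten'; at [16:22] match '{mdci}', group 1 = 'mdci'; at [24:30] match '{o41e}', group 1 = 'o41e'.
One capturing group, so `findall` returns just the captured substring from each match — 4 in all.

['6n', '{6ten', 'mdci', 'o41e']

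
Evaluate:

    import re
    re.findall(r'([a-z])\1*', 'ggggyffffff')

After group 1 captures some text, `\1` only succeeds where that same text appears again.
Walking the string: at [0:4] match 'gggg', group 1 = 'g'; at [4:5] match 'y', group 1 = 'y'; at [5:11] match 'ffffff', group 1 = 'f'.
One capturing group, so `findall` returns just the captured substring from each match — 3 in all.

['g', 'y', 'f']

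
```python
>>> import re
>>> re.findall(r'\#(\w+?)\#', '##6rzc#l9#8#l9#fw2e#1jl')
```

One capturing group, so `findall` returns just the captured substring from each match — 3 in all.

['6rzc', '8', 'fw2e']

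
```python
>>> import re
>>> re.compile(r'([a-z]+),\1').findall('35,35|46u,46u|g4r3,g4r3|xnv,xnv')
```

A backreference is literal: `\1` must see the identical characters the first group matched.
Scanning left to right: at [24:31] match 'xnv,xnv', group 1 = 'xnv'.
Because there's exactly one group, `findall` drops the full match and keeps group 1 from the one hit.

['xnv']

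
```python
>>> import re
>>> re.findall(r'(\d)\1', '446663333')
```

['4', '6', '3', '3']

`\1` has to match the exact text group 1 already captured.
`findall` collects group 1 from each match (4 total).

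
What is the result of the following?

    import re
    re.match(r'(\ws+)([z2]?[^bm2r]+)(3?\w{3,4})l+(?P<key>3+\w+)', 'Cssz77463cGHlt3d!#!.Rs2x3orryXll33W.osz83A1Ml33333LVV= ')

None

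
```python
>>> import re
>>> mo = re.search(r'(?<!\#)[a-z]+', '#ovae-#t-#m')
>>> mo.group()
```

'vae'

Because the assertion is negative and zero-width, positions next to the forbidden text are skipped.
Unlike `match`, `search` isn't anchored — it looks for the pattern anywhere in the string.
The match spans [2:5] → 'vae'.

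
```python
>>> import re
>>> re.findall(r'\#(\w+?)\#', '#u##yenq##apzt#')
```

['u', 'yenq', 'apzt']

Walking the string: at [0:3] match '#u#', group 1 = 'u'; at [3:9] match '#yenq#', group 1 = 'yenq'; at [9:15] match '#apzt#', group 1 = 'apzt'.
One capturing group, so `findall` returns just the captured substring from each match — 3 in all.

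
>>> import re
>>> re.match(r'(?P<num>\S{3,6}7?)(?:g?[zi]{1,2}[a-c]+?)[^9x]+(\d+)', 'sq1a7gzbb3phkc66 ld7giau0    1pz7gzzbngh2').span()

`re.match` won't scan ahead — the pattern has to work from the very first character.
The match spans [0:41] → 'sq1a7gzbb3phkc66 ld7giau0    1pz7gzzbngh2'.

(0, 41)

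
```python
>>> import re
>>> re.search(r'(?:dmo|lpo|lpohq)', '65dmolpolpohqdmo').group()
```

'dmo'

`re.search` tries every starting position until one works.
The match spans [2:5] → 'dmo'.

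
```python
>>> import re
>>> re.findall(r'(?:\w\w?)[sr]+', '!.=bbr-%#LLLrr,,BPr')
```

With no groups in the pattern, `findall` gives back each whole match — 3 here.

['bbr', 'LLrr', 'BPr']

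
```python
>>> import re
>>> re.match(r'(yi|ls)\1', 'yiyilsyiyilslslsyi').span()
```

`match` is anchored at position 0; if the pattern doesn't fit there, it returns None.
The match spans [0:4] → 'yiyi'.

(0, 4)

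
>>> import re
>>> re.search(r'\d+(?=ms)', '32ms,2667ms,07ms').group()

The lookaround is zero-width — it requires the adjacent text to match without consuming it, so the asserted text isn't part of the match.
The match spans [0:2] → '32'.

'32'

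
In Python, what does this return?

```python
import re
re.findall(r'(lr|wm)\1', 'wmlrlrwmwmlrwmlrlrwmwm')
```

`\1` is not a pattern — it's the concrete string captured by group 1, re-applied verbatim.
Scanning left to right: at [2:6] match 'lrlr', group 1 = 'lr'; at [6:10] match 'wmwm', group 1 = 'wm'; at [14:18] match 'lrlr', group 1 = 'lr'; at [18:22] match 'wmwm', group 1 = 'wm'.
Because there's exactly one group, `findall` drops the full match and keeps group 1 from each hit.

['lr', 'wm', 'lr', 'wm']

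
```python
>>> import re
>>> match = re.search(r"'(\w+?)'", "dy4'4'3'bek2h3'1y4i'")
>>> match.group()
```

"'4'"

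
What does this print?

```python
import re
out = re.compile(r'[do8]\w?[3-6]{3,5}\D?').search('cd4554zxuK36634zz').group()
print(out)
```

d4554z

The match spans [1:7] → 'd4554z'.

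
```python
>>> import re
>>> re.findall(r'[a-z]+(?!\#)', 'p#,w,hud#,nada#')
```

The negative lookahead/lookbehind blocks any match where the forbidden context is present.
Scanning left to right: at [3:4] → 'w'; at [5:7] → 'hu'; at [10:13] → 'nad'.
No capturing groups, so `findall` returns the 3 full match strings.

['w', 'hu', 'nad']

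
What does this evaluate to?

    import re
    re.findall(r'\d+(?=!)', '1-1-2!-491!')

['2', '491']

Because the assertion is zero-width, the text it checks is not consumed and won't appear in the result.
Walking the string: at [4:5] → '2'; at [7:10] → '491'.
With no groups in the pattern, `findall` gives back each whole match — 2 here.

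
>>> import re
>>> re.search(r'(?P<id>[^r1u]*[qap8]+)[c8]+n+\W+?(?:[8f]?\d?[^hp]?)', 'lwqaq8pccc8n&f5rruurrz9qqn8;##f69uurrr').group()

'lwqaq8pccc8n&f5r'

The pattern matches zero or more of any character except [r1u], then one or more of one of [qap8] (captured as 'id'); then one or more of one of [c8], then one or more of the literal 'n', then one or more of a non-word character (lazy); then optionally one of [8f], then optionally a digit, then optionally any character except [hp] (non-capturing group).
`search` walks the string left to right and returns the first match it finds.
The match spans [0:16] → 'lwqaq8pccc8n&f5r'.
Captured: group 1 = 'lwqaq8p'.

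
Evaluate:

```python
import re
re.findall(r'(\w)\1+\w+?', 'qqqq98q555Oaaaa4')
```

['q', '5', 'a']

After group 1 captures some text, `\1` only succeeds where that same text appears again.
Because there's exactly one group, `findall` drops the full match and keeps group 1 from each hit.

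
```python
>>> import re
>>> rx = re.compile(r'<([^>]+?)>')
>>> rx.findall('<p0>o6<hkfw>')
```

['p0', 'hkfw']

One capturing group, so `findall` returns just the captured substring from each match — 2 in all.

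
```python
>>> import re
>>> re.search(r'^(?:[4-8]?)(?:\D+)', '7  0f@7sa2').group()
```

'7  '

This matches anchored at the start of the string; then optionally a character in [4-8] (non-capturing group); then one or more of a non-digit (non-capturing group).
`re.search` tries every starting position until one works.
The match spans [0:3] → '7  '.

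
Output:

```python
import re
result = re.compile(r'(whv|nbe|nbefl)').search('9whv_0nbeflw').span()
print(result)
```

(1, 4)

The match spans [1:4] → 'whv'.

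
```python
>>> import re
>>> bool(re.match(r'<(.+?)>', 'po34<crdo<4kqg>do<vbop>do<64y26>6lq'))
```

False

`re.match` won't scan ahead — the pattern has to work from the very first character.
Here position 0 doesn't satisfy it, so the call returns None, and `bool(None)` is False.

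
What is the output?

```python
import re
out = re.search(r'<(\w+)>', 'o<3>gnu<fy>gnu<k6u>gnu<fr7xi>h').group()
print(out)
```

<3>

The match spans [1:4] → '<3>'.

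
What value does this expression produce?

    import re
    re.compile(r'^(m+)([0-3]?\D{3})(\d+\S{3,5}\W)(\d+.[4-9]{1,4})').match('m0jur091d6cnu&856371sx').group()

`match` is anchored at position 0; if the pattern doesn't fit there, it returns None.
The match spans [0:19] → 'm0jur091d6cnu&85637'.

'm0jur091d6cnu&85637'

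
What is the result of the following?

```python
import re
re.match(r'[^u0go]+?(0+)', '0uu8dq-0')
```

The pattern matches one or more of any character except [u0go] (lazy); then one or more of a literal '0' (captured).
With `match`, the pattern is implicitly anchored at the beginning.
Here position 0 doesn't satisfy it, so the call returns None.

None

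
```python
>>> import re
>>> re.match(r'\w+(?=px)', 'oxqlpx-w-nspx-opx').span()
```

(0, 4)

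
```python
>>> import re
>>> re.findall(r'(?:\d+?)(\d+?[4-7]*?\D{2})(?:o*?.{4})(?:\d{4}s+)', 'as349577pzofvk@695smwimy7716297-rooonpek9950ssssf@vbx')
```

['716297-r']

A non-greedy quantifier consumes as few characters as it can — just enough that the remainder of the pattern still matches from where it stops; whatever follows it matches normally.
Because there's exactly one group, `findall` drops the full match and keeps group 1 from the one hit.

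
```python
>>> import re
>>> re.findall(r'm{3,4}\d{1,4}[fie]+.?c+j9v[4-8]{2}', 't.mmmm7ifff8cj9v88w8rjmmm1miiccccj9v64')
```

This matches 3 to 4 of the literal 'm', then 1 to 4 of a digit; then one or more of one of [fie], then optionally any character; then one or more of the literal 'c', then the literal 'j9v'; then exactly 2 of a character in [4-8].
Walking the string: at [2:18] → 'mmmm7ifff8cj9v88'.
Since nothing is captured, `findall` lists the 1 matched substring directly.

['mmmm7ifff8cj9v88']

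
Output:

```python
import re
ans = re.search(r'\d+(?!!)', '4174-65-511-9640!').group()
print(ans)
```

The negative lookaround is zero-width — it rules out positions where the adjacent text would match, without consuming anything.
`search` walks the string left to right and returns the first match it finds.
The match spans [0:4] → '4174'.

4174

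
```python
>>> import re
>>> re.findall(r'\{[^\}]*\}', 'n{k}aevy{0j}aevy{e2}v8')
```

['{k}', '{0j}', '{e2}']

Walking the string: at [1:4] → '{k}'; at [8:12] → '{0j}'; at [16:20] → '{e2}'.
`findall` yields the raw match text (3 of them) because the pattern has no groups.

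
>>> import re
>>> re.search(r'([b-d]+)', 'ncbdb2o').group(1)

The pattern matches one or more of a character in [b-d] (captured).
`re.search` tries every starting position until one works.
The match spans [1:5] → 'cbdb'.
Captured: group 1 = 'cbdb'.

'cbdb'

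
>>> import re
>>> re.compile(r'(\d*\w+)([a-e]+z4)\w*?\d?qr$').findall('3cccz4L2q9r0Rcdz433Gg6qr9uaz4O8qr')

[('3cccz4L2q9r0Rcdz433Gg6qr9u', 'az4')]

The pattern matches zero or more of a digit, then one or more of a word character (captured); then one or more of a character in [a-e], then the literal 'z4' (captured); then zero or more of a word character (lazy), then optionally a digit, then the literal 'qr'; then anchored at the end.
Walking the string: at [0:33] match '3cccz4L2q9r0Rcdz433Gg6qr9uaz4O8qr', groups = ('3cccz4L2q9r0Rcdz433Gg6qr9u', 'az4').
2 groups means the one result is a tuple of 2 captured strings — 1 here.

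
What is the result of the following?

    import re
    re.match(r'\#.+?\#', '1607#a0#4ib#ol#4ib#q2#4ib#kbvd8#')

`re.match` won't scan ahead — the pattern has to work from the very first character.
Here position 0 doesn't satisfy it, so the call returns None.

None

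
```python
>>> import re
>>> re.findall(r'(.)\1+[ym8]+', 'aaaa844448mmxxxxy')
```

['a', '4', 'x']

A backreference is literal: `\1` must see the identical characters the first group matched.
Walking the string: at [0:5] match 'aaaa8', group 1 = 'a'; at [5:12] match '44448mm', group 1 = '4'; at [12:17] match 'xxxxy', group 1 = 'x'.
With a single group, `findall` returns only what that group captured — 3 items.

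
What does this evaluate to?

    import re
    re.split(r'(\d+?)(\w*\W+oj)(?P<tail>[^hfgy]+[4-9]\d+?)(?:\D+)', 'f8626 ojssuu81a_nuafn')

['f', '8', '626 oj', 'ssuu81', '']

This matches one or more of a digit (lazy) (captured); then zero or more of a word character, then one or more of a non-word character, then the literal 'oj' (captured); then one or more of any character except [hfgy], then a character in [4-9], then one or more of a digit (lazy) (captured as 'tail'); then one or more of a non-digit (non-capturing group).
A non-greedy quantifier consumes as few characters as it can — just enough that the remainder of the pattern still matches from where it stops; whatever follows it matches normally.
Matches to split on: at [1:21] → '8626 ojssuu81a_nuafn'.
With a capturing group present, the delimiter's captured portion is kept in the result list.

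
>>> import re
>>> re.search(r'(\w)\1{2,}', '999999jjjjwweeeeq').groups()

The match spans [0:6] → '999999'.
Captured: group 1 = '9'.

('9',)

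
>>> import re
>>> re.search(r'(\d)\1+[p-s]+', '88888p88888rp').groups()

`\1` is not a pattern — it's the concrete string captured by group 1, re-applied verbatim.
`search` walks the string left to right and returns the first match it finds.
The match spans [0:6] → '88888p'.
Captured: group 1 = '8'.

('8',)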